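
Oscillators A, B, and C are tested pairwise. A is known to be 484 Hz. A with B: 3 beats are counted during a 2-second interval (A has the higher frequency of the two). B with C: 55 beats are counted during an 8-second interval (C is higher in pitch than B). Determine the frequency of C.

A–B: Beat frequency = 3/2 = 1.5 Hz.
B is below A, so f_B = 484 − 1.5 = 482.5 Hz.
B–C: Beat frequency = 55/8 = 6.875 Hz.
C is above B, so f_C = 482.5 + 6.875 = 489.375 Hz.

489.375 Hz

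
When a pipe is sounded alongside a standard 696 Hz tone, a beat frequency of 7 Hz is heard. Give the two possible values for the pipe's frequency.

689 Hz or 703 Hz

|f − 696| = 7, so f = 696 ± 7.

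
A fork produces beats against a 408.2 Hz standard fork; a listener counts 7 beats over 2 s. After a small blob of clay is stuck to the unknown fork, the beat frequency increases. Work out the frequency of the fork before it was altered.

404.7 Hz

Beat frequency = 7/2 = 3.5 Hz.
|f − 408.2| = 3.5, so the fork was at either 404.7 Hz or 411.7 Hz.
Adding mass to a fork lowers its frequency; the adjustment lowers the fork's frequency.
The beat rate rose, so the adjustment moved the fork further from 408.2 Hz — it was already below the reference.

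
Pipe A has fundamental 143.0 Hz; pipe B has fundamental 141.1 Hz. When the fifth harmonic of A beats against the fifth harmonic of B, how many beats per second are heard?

Fifth harmonic of the first: 5·143.0 = 715.0 Hz.
Fifth harmonic of the second: 5·141.1 = 705.5 Hz.
f_beat = |715.0 − 705.5| = 9.5 Hz.

9.5 Hz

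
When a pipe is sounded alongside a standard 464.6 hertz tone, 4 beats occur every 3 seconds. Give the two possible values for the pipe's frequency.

Beat frequency = 4/3 = 1.3333 Hz.
|f − 464.6| = 1.3333, so f = 464.6 ± 1.3333.

463.2667 Hz or 465.9333 Hz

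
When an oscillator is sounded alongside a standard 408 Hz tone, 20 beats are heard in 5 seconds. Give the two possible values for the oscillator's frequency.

Beat frequency = 20/5 = 4 Hz.
|f − 408| = 4, so f = 408 ± 4.

404 Hz or 412 Hz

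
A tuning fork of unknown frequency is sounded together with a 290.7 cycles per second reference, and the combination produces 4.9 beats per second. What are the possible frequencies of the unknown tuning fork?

285.8 Hz or 295.6 Hz

|f − 290.7| = 4.9, so f = 290.7 ± 4.9.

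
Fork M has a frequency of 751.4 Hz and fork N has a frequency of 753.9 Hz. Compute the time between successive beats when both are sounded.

f_beat = |751.4 − 753.9| = 2.5 Hz.
Beat period T = 1 / f_beat = 1 / 2.5 s.

0.400 s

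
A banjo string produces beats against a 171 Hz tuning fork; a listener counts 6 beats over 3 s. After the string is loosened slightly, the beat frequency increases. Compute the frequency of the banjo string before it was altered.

169 Hz

Beat frequency = 6/3 = 2 Hz.
|f − 171| = 2, so the banjo string was at either 169 Hz or 173 Hz.
Reducing tension lowers a string's frequency; the adjustment lowers the banjo string's frequency.
The beat rate rose, so the adjustment moved the banjo string further from 171 Hz — it was already below the reference.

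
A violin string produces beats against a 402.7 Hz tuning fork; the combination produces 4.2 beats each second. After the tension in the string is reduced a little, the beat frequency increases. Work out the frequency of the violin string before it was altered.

|f − 402.7| = 4.2, so the violin string was at either 398.5 Hz or 406.9 Hz.
Lower tension means lower frequency; the adjustment lowers the violin string's frequency.
The beat rate rose, so the adjustment moved the violin string further from 402.7 Hz — it was already below the reference.

398.5 Hz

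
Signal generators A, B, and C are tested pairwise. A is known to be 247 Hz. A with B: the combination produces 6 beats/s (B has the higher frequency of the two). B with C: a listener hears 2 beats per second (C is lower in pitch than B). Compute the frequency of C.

B is above A, so f_B = 247 + 6 = 253 Hz.
C is below B, so f_C = 253 − 2 = 251 Hz.

251 Hz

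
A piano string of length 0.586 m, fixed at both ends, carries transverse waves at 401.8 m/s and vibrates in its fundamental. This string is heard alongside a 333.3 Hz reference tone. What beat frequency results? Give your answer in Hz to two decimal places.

9.53 Hz

For a string fixed at both ends, f_n = n·v/(2L) = 1·401.8/(2·0.586) = 342.8328 Hz.
f_beat = |342.8328 − 333.3| = 9.53 Hz.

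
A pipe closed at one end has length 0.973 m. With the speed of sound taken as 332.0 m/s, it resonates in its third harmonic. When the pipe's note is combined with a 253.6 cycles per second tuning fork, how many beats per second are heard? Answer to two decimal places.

Closed pipe (odd harmonics): f_n = n·v/(4L) = 3·332.0/(4·0.973) = 255.9096 Hz.
f_beat = |255.9096 − 253.6| = 2.31 Hz.

2.31 Hz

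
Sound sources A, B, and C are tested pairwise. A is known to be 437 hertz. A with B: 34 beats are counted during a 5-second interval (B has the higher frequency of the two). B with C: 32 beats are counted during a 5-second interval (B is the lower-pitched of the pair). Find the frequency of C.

A–B: Beat frequency = 34/5 = 6.8 Hz.
B is above A, so f_B = 437 + 6.8 = 443.8 Hz.
B–C: Beat frequency = 32/5 = 6.4 Hz.
C is above B, so f_C = 443.8 + 6.4 = 450.2 Hz.

450.2 Hz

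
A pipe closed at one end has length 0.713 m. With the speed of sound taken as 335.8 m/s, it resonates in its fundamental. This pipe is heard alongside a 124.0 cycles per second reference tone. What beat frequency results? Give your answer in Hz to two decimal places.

Closed pipe (odd harmonics): f_n = n·v/(4L) = 1·335.8/(4·0.713) = 117.7419 Hz.
f_beat = |117.7419 − 124.0| = 6.26 Hz.

6.26 Hz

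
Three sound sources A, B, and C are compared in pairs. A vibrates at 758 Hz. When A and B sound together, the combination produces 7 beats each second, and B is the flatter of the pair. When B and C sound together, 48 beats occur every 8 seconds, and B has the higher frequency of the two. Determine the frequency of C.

745 Hz

B is below A, so f_B = 758 − 7 = 751 Hz.
B–C: Beat frequency = 48/8 = 6 Hz.
C is below B, so f_C = 751 − 6 = 745 Hz.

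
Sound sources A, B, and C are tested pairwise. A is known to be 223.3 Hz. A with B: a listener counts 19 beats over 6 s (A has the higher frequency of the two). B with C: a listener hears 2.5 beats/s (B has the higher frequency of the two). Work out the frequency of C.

A–B: Beat frequency = 19/6 = 3.1667 Hz.
B is below A, so f_B = 223.3 − 3.1667 = 220.1333 Hz.
C is below B, so f_C = 220.1333 − 2.5 = 217.6333 Hz.

217.6333 Hz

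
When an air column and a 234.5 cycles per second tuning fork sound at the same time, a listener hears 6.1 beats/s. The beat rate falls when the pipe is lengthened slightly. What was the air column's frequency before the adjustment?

|f − 234.5| = 6.1, so the air column was at either 228.4 Hz or 240.6 Hz.
A longer pipe has a lower fundamental; the adjustment lowers the air column's frequency.
The beat rate fell, so the adjustment moved the air column toward 234.5 Hz — it must have started above the reference.

240.6 Hz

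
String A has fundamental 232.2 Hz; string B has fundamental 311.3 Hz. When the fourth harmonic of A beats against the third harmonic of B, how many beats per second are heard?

5.1 Hz

Fourth harmonic of the first: 4·232.2 = 928.8 Hz.
Third harmonic of the second: 3·311.3 = 933.9 Hz.
f_beat = |928.8 − 933.9| = 5.1 Hz.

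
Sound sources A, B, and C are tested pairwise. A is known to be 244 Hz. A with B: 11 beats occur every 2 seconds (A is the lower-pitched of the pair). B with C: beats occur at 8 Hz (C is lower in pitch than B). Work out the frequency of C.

241.5 Hz

A–B: Beat frequency = 11/2 = 5.5 Hz.
B is above A, so f_B = 244 + 5.5 = 249.5 Hz.
C is below B, so f_C = 249.5 − 8 = 241.5 Hz.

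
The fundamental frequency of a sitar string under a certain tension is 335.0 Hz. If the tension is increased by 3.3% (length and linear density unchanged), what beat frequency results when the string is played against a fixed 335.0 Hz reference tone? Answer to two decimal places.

For a string, f ∝ √T, so the new frequency is 335.0·√1.033 = 340.4826 Hz.
f_beat = |340.4826 − 335.0| = 5.48 Hz.

5.48 Hz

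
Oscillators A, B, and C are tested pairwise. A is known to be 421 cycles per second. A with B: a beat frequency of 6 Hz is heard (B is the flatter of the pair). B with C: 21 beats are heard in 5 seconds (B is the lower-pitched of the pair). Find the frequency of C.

B is below A, so f_B = 421 − 6 = 415 Hz.
B–C: Beat frequency = 21/5 = 4.2 Hz.
C is above B, so f_C = 415 + 4.2 = 419.2 Hz.

419.2 Hz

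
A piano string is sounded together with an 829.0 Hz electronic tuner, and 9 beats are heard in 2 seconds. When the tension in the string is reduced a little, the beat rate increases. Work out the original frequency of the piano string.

824.5 Hz

Beat frequency = 9/2 = 4.5 Hz.
|f − 829.0| = 4.5, so the piano string was at either 824.5 Hz or 833.5 Hz.
Lower tension means lower frequency; the adjustment lowers the piano string's frequency.
The beat rate rose, so the adjustment moved the piano string further from 829.0 Hz — it was already below the reference.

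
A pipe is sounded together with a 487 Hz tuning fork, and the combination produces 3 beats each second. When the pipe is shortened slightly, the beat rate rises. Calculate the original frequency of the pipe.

490 Hz

|f − 487| = 3, so the pipe was at either 484 Hz or 490 Hz.
A shorter pipe has a higher fundamental; the adjustment raises the pipe's frequency.
The beat rate rose, so the adjustment moved the pipe further from 487 Hz — it was already above the reference.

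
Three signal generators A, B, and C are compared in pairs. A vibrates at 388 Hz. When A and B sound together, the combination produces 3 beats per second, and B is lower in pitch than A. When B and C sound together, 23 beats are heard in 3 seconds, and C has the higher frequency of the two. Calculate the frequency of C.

B is below A, so f_B = 388 − 3 = 385 Hz.
B–C: Beat frequency = 23/3 = 7.6667 Hz.
C is above B, so f_C = 385 + 7.6667 = 392.6667 Hz.

392.6667 Hz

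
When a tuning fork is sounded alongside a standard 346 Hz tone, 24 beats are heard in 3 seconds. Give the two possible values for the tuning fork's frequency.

Beat frequency = 24/3 = 8 Hz.
|f − 346| = 8, so f = 346 ± 8.

338 Hz or 354 Hz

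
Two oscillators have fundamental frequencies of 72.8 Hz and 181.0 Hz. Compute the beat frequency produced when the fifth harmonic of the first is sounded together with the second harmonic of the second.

Fifth harmonic of the first: 5·72.8 = 364.0 Hz.
Second harmonic of the second: 2·181.0 = 362.0 Hz.
f_beat = |364.0 − 362.0| = 2.0 Hz.

2.0 Hz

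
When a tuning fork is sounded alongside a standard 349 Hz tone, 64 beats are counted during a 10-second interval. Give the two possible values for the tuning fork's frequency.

Beat frequency = 64/10 = 6.4 Hz.
|f − 349| = 6.4, so f = 349 ± 6.4.

342.6 Hz or 355.4 Hz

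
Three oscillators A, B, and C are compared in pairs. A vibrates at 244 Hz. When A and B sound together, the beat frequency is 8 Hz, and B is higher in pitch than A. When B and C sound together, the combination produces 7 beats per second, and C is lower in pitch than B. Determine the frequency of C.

B is above A, so f_B = 244 + 8 = 252 Hz.
C is below B, so f_C = 252 − 7 = 245 Hz.

245 Hz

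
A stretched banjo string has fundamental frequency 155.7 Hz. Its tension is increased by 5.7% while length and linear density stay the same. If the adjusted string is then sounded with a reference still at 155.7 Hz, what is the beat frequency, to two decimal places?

4.38 Hz

For a string, f ∝ √T, so the new frequency is 155.7·√1.057 = 160.0760 Hz.
f_beat = |160.0760 − 155.7| = 4.38 Hz.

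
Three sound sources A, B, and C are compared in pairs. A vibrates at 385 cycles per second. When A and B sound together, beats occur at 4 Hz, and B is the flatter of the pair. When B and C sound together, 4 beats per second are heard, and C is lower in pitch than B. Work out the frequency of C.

B is below A, so f_B = 385 − 4 = 381 Hz.
C is below B, so f_C = 381 − 4 = 377 Hz.

377 Hz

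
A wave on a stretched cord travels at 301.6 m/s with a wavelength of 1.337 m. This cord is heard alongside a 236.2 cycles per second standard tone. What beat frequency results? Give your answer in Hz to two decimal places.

Source frequency f = v/λ = 301.6/1.337 = 225.5797 Hz.
f_beat = |225.5797 − 236.2| = 10.62 Hz.

10.62 Hz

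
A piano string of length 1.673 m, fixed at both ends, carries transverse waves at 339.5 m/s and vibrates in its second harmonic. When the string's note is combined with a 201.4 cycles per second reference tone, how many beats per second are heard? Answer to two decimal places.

1.53 Hz

For a string fixed at both ends, f_n = n·v/(2L) = 2·339.5/(2·1.673) = 202.9289 Hz.
f_beat = |202.9289 − 201.4| = 1.53 Hz.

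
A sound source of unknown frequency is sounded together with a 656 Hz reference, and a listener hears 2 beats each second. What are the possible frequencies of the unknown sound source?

|f − 656| = 2, so f = 656 ± 2.

654 Hz or 658 Hz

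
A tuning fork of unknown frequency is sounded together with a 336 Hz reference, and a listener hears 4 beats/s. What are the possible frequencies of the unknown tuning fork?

332 Hz or 340 Hz

|f − 336| = 4, so f = 336 ± 4.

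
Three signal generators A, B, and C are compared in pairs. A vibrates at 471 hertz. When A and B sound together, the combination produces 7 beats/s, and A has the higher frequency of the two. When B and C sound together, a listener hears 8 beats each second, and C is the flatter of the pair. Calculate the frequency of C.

456 Hz

B is below A, so f_B = 471 − 7 = 464 Hz.
C is below B, so f_C = 464 − 8 = 456 Hz.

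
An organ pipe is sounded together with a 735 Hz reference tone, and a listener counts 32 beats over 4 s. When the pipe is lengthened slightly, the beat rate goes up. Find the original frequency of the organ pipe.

727 Hz

Beat frequency = 32/4 = 8 Hz.
|f − 735| = 8, so the organ pipe was at either 727 Hz or 743 Hz.
A longer pipe has a lower fundamental; the adjustment lowers the organ pipe's frequency.
The beat rate rose, so the adjustment moved the organ pipe further from 735 Hz — it was already below the reference.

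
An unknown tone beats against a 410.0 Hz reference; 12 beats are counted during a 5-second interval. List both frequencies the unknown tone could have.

407.6 Hz or 412.4 Hz

Beat frequency = 12/5 = 2.4 Hz.
|f − 410.0| = 2.4, so f = 410.0 ± 2.4.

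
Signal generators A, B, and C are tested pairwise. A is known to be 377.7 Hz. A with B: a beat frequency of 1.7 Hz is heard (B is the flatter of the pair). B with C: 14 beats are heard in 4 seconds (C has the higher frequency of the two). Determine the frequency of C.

B is below A, so f_B = 377.7 − 1.7 = 376 Hz.
B–C: Beat frequency = 14/4 = 3.5 Hz.
C is above B, so f_C = 376 + 3.5 = 379.5 Hz.

379.5 Hz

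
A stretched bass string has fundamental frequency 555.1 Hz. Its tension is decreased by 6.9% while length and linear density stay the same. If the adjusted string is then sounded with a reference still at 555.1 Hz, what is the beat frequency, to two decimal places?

For a string, f ∝ √T, so the new frequency is 555.1·√0.931 = 535.6068 Hz.
f_beat = |535.6068 − 555.1| = 19.49 Hz.

19.49 Hz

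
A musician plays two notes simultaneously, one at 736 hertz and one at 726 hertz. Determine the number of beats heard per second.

The beat frequency equals the magnitude of the frequency difference.
|736 − 726| = 10 Hz.

10 Hz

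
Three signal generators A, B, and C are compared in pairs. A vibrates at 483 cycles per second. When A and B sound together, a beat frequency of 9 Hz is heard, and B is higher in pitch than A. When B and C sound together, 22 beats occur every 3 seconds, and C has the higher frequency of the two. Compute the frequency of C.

B is above A, so f_B = 483 + 9 = 492 Hz.
B–C: Beat frequency = 22/3 = 7.3333 Hz.
C is above B, so f_C = 492 + 7.3333 = 499.3333 Hz.

499.3333 Hz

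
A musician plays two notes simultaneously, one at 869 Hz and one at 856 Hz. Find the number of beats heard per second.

f_beat = |f₁ − f₂|.
|869 − 856| = 13 Hz.

13 Hz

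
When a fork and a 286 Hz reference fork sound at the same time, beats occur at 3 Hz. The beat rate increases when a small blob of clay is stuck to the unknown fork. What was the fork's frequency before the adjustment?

|f − 286| = 3, so the fork was at either 283 Hz or 289 Hz.
Adding mass to a fork lowers its frequency; the adjustment lowers the fork's frequency.
The beat rate rose, so the adjustment moved the fork further from 286 Hz — it was already below the reference.

283 Hz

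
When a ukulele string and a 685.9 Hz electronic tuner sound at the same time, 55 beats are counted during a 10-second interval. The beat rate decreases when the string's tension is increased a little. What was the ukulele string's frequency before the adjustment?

680.4 Hz

Beat frequency = 55/10 = 5.5 Hz.
|f − 685.9| = 5.5, so the ukulele string was at either 680.4 Hz or 691.4 Hz.
Higher tension means higher frequency; the adjustment raises the ukulele string's frequency.
The beat rate fell, so the adjustment moved the ukulele string toward 685.9 Hz — it must have started below the reference.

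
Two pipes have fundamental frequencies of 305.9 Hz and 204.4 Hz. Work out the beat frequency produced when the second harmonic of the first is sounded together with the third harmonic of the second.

Second harmonic of the first: 2·305.9 = 611.8 Hz.
Third harmonic of the second: 3·204.4 = 613.2 Hz.
f_beat = |611.8 − 613.2| = 1.4 Hz.

1.4 Hz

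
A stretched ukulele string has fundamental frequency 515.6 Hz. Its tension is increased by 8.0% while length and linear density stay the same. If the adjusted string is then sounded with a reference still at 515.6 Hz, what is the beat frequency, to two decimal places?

20.23 Hz

For a string, f ∝ √T, so the new frequency is 515.6·√1.080 = 535.8272 Hz.
f_beat = |535.8272 − 515.6| = 20.23 Hz.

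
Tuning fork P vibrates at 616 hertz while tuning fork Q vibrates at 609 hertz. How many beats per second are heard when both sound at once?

The beat frequency equals the magnitude of the frequency difference.
|616 − 609| = 7 Hz.

7 Hz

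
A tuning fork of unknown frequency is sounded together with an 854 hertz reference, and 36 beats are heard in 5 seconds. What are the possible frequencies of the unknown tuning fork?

846.8 Hz or 861.2 Hz

Beat frequency = 36/5 = 7.2 Hz.
|f − 854| = 7.2, so f = 854 ± 7.2.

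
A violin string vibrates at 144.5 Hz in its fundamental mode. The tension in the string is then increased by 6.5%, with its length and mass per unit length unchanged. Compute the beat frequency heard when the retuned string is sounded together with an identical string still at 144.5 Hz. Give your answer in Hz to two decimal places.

4.62 Hz

For a string, f ∝ √T, so the new frequency is 144.5·√1.065 = 149.1223 Hz.
f_beat = |149.1223 − 144.5| = 4.62 Hz.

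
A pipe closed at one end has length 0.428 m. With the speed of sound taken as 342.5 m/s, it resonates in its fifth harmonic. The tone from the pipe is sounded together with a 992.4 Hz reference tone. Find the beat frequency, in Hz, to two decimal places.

7.89 Hz

Closed pipe (odd harmonics): f_n = n·v/(4L) = 5·342.5/(4·0.428) = 1000.2921 Hz.
f_beat = |1000.2921 − 992.4| = 7.89 Hz.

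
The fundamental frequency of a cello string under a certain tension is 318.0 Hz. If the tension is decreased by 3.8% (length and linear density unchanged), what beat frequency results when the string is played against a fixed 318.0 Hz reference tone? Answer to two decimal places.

6.10 Hz

For a string, f ∝ √T, so the new frequency is 318.0·√0.962 = 311.8995 Hz.
f_beat = |311.8995 − 318.0| = 6.10 Hz.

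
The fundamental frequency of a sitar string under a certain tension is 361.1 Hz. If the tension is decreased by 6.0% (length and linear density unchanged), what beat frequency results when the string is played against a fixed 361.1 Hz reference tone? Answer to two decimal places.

For a string, f ∝ √T, so the new frequency is 361.1·√0.940 = 350.0994 Hz.
f_beat = |350.0994 − 361.1| = 11.00 Hz.

11.00 Hz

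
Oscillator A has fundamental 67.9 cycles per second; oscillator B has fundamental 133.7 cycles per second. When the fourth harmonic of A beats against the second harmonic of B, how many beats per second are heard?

4.2 Hz

Fourth harmonic of the first: 4·67.9 = 271.6 Hz.
Second harmonic of the second: 2·133.7 = 267.4 Hz.
f_beat = |271.6 − 267.4| = 4.2 Hz.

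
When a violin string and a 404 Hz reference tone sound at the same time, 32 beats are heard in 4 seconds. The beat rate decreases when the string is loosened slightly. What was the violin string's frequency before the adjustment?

412 Hz

Beat frequency = 32/4 = 8 Hz.
|f − 404| = 8, so the violin string was at either 396 Hz or 412 Hz.
Reducing tension lowers a string's frequency; the adjustment lowers the violin string's frequency.
The beat rate fell, so the adjustment moved the violin string toward 404 Hz — it must have started above the reference.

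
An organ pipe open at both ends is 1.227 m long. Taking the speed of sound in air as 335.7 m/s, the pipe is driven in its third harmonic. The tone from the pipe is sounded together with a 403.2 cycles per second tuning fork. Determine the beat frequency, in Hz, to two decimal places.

Open pipe: f_n = n·v/(2L) = 3·335.7/(2·1.227) = 410.3912 Hz.
f_beat = |410.3912 − 403.2| = 7.19 Hz.

7.19 Hz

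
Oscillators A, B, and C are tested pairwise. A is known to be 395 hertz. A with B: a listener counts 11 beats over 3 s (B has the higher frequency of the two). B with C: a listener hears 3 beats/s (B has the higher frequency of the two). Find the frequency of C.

A–B: Beat frequency = 11/3 = 3.6667 Hz.
B is above A, so f_B = 395 + 3.6667 = 398.6667 Hz.
C is below B, so f_C = 398.6667 − 3 = 395.6667 Hz.

395.6667 Hz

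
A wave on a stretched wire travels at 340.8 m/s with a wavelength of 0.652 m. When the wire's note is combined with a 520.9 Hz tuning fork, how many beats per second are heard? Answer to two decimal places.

1.80 Hz

Source frequency f = v/λ = 340.8/0.652 = 522.6994 Hz.
f_beat = |522.6994 − 520.9| = 1.80 Hz.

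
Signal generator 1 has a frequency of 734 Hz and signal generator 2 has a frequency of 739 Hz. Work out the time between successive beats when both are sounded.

0.200 s

f_beat = |734 − 739| = 5 Hz.
Beat period T = 1 / f_beat = 1 / 5 s.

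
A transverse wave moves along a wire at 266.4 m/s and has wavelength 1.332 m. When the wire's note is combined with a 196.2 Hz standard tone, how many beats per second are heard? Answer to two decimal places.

Source frequency f = v/λ = 266.4/1.332 = 200.0000 Hz.
f_beat = |200.0000 − 196.2| = 3.80 Hz.

3.80 Hz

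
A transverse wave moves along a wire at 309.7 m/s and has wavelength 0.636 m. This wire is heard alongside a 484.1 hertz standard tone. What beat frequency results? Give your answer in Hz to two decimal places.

Source frequency f = v/λ = 309.7/0.636 = 486.9497 Hz.
f_beat = |486.9497 − 484.1| = 2.85 Hz.

2.85 Hz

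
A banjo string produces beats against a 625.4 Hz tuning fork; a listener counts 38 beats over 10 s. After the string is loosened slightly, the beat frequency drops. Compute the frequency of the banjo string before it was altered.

629.2 Hz

Beat frequency = 38/10 = 3.8 Hz.
|f − 625.4| = 3.8, so the banjo string was at either 621.6 Hz or 629.2 Hz.
Reducing tension lowers a string's frequency; the adjustment lowers the banjo string's frequency.
The beat rate fell, so the adjustment moved the banjo string toward 625.4 Hz — it must have started above the reference.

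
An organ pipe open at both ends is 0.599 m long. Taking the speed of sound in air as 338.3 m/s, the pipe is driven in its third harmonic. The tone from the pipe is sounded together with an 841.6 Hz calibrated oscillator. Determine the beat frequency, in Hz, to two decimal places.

5.56 Hz

Open pipe: f_n = n·v/(2L) = 3·338.3/(2·0.599) = 847.1619 Hz.
f_beat = |847.1619 − 841.6| = 5.56 Hz.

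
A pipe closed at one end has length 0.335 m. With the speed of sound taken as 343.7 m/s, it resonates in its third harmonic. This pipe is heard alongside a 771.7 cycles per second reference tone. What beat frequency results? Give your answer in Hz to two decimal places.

Closed pipe (odd harmonics): f_n = n·v/(4L) = 3·343.7/(4·0.335) = 769.4776 Hz.
f_beat = |769.4776 − 771.7| = 2.22 Hz.

2.22 Hz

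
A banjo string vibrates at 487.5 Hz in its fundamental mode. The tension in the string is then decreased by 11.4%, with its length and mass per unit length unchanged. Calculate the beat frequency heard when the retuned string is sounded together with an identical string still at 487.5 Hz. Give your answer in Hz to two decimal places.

28.63 Hz

For a string, f ∝ √T, so the new frequency is 487.5·√0.886 = 458.8719 Hz.
f_beat = |458.8719 − 487.5| = 28.63 Hz.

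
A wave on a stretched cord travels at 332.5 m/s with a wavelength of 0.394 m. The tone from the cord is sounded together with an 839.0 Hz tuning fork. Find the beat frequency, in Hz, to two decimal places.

4.91 Hz

Source frequency f = v/λ = 332.5/0.394 = 843.9086 Hz.
f_beat = |843.9086 − 839.0| = 4.91 Hz.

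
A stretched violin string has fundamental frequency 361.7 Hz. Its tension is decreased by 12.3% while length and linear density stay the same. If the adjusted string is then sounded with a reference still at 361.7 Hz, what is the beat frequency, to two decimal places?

For a string, f ∝ √T, so the new frequency is 361.7·√0.877 = 338.7258 Hz.
f_beat = |338.7258 − 361.7| = 22.97 Hz.

22.97 Hz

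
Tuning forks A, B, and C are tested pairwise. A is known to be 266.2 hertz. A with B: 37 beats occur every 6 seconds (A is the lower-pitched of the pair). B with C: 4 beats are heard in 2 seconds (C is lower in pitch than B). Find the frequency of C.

A–B: Beat frequency = 37/6 = 6.1667 Hz.
B is above A, so f_B = 266.2 + 6.1667 = 272.3667 Hz.
B–C: Beat frequency = 4/2 = 2 Hz.
C is below B, so f_C = 272.3667 − 2 = 270.3667 Hz.

270.3667 Hz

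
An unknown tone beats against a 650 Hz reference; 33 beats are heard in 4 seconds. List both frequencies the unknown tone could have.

Beat frequency = 33/4 = 8.25 Hz.
|f − 650| = 8.25, so f = 650 ± 8.25.

641.75 Hz or 658.25 Hz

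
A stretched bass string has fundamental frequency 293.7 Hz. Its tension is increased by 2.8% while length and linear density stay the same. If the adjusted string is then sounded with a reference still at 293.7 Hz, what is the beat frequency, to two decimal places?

4.08 Hz

For a string, f ∝ √T, so the new frequency is 293.7·√1.028 = 297.7834 Hz.
f_beat = |297.7834 − 293.7| = 4.08 Hz.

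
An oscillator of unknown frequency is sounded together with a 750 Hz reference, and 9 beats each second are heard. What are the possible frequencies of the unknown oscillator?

|f − 750| = 9, so f = 750 ± 9.

741 Hz or 759 Hz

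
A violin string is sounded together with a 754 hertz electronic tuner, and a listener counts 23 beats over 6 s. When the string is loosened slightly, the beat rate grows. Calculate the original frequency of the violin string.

Beat frequency = 23/6 = 3.8333 Hz.
|f − 754| = 3.8333, so the violin string was at either 750.1667 Hz or 757.8333 Hz.
Reducing tension lowers a string's frequency; the adjustment lowers the violin string's frequency.
The beat rate rose, so the adjustment moved the violin string further from 754 Hz — it was already below the reference.

750.1667 Hz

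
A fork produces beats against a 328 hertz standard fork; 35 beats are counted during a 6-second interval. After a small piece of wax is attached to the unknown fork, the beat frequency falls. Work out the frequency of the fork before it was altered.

333.8333 Hz

Beat frequency = 35/6 = 5.8333 Hz.
|f − 328| = 5.8333, so the fork was at either 322.1667 Hz or 333.8333 Hz.
Loading a fork with wax lowers its frequency; the adjustment lowers the fork's frequency.
The beat rate fell, so the adjustment moved the fork toward 328 Hz — it must have started above the reference.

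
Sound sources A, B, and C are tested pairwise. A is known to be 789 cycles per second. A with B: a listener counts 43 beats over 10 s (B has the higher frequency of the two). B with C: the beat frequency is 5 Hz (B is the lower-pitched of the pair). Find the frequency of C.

798.3 Hz

A–B: Beat frequency = 43/10 = 4.3 Hz.
B is above A, so f_B = 789 + 4.3 = 793.3 Hz.
C is above B, so f_C = 793.3 + 5 = 798.3 Hz.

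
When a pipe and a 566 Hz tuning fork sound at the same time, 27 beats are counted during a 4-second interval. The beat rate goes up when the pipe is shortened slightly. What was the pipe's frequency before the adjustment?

572.75 Hz

Beat frequency = 27/4 = 6.75 Hz.
|f − 566| = 6.75, so the pipe was at either 559.25 Hz or 572.75 Hz.
A shorter pipe has a higher fundamental; the adjustment raises the pipe's frequency.
The beat rate rose, so the adjustment moved the pipe further from 566 Hz — it was already above the reference.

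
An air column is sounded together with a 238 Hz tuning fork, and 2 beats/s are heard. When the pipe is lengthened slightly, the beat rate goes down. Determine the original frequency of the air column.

|f − 238| = 2, so the air column was at either 236 Hz or 240 Hz.
A longer pipe has a lower fundamental; the adjustment lowers the air column's frequency.
The beat rate fell, so the adjustment moved the air column toward 238 Hz — it must have started above the reference.

240 Hz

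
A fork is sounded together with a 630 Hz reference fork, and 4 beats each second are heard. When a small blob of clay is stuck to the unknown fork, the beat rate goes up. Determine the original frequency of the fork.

626 Hz

|f − 630| = 4, so the fork was at either 626 Hz or 634 Hz.
Adding mass to a fork lowers its frequency; the adjustment lowers the fork's frequency.
The beat rate rose, so the adjustment moved the fork further from 630 Hz — it was already below the reference.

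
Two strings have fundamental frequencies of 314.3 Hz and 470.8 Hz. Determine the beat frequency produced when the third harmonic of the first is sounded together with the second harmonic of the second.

1.3 Hz

Third harmonic of the first: 3·314.3 = 942.9 Hz.
Second harmonic of the second: 2·470.8 = 941.6 Hz.
f_beat = |942.9 − 941.6| = 1.3 Hz.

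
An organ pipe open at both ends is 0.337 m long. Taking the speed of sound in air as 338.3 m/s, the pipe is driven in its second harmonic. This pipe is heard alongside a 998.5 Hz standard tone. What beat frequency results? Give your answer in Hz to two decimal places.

5.36 Hz

Open pipe: f_n = n·v/(2L) = 2·338.3/(2·0.337) = 1003.8576 Hz.
f_beat = |1003.8576 − 998.5| = 5.36 Hz.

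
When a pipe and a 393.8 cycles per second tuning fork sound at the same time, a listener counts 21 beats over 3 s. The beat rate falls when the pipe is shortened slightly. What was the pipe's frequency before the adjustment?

Beat frequency = 21/3 = 7 Hz.
|f − 393.8| = 7, so the pipe was at either 386.8 Hz or 400.8 Hz.
A shorter pipe has a higher fundamental; the adjustment raises the pipe's frequency.
The beat rate fell, so the adjustment moved the pipe toward 393.8 Hz — it must have started below the reference.

386.8 Hz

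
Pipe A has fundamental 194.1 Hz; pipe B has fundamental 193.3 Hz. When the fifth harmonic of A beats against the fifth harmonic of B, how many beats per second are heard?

Fifth harmonic of the first: 5·194.1 = 970.5 Hz.
Fifth harmonic of the second: 5·193.3 = 966.5 Hz.
f_beat = |970.5 − 966.5| = 4.0 Hz.

4.0 Hz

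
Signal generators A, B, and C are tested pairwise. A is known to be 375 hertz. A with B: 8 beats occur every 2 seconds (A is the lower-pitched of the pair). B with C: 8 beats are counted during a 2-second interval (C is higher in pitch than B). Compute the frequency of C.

A–B: Beat frequency = 8/2 = 4 Hz.
B is above A, so f_B = 375 + 4 = 379 Hz.
B–C: Beat frequency = 8/2 = 4 Hz.
C is above B, so f_C = 379 + 4 = 383 Hz.

383 Hz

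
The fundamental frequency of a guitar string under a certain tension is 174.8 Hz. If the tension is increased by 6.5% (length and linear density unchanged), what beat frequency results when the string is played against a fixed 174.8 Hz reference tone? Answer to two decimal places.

5.59 Hz

For a string, f ∝ √T, so the new frequency is 174.8·√1.065 = 180.3916 Hz.
f_beat = |180.3916 − 174.8| = 5.59 Hz.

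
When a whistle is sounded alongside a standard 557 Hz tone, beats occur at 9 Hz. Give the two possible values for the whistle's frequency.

548 Hz or 566 Hz

|f − 557| = 9, so f = 557 ± 9.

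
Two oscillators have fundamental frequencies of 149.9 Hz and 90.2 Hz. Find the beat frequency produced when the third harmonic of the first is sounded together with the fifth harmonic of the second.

Third harmonic of the first: 3·149.9 = 449.7 Hz.
Fifth harmonic of the second: 5·90.2 = 451.0 Hz.
f_beat = |449.7 − 451.0| = 1.3 Hz.

1.3 Hz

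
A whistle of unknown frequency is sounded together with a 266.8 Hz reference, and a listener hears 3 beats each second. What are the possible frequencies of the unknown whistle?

|f − 266.8| = 3, so f = 266.8 ± 3.

263.8 Hz or 269.8 Hz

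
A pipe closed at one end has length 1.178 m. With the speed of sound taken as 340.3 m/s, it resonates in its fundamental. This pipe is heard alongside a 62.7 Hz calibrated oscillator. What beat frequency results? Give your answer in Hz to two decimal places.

9.52 Hz

Closed pipe (odd harmonics): f_n = n·v/(4L) = 1·340.3/(4·1.178) = 72.2199 Hz.
f_beat = |72.2199 − 62.7| = 9.52 Hz.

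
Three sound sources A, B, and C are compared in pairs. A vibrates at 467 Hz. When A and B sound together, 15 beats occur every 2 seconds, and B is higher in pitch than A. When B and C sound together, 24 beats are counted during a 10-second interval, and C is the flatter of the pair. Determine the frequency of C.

472.1 Hz

A–B: Beat frequency = 15/2 = 7.5 Hz.
B is above A, so f_B = 467 + 7.5 = 474.5 Hz.
B–C: Beat frequency = 24/10 = 2.4 Hz.
C is below B, so f_C = 474.5 − 2.4 = 472.1 Hz.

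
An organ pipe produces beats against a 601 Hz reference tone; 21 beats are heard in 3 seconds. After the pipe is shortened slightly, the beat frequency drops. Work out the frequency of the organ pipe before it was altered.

594 Hz

Beat frequency = 21/3 = 7 Hz.
|f − 601| = 7, so the organ pipe was at either 594 Hz or 608 Hz.
A shorter pipe has a higher fundamental; the adjustment raises the organ pipe's frequency.
The beat rate fell, so the adjustment moved the organ pipe toward 601 Hz — it must have started below the reference.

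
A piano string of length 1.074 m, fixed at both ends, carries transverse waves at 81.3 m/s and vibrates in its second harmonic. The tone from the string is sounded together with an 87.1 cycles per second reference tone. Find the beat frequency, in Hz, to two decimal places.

11.40 Hz

For a string fixed at both ends, f_n = n·v/(2L) = 2·81.3/(2·1.074) = 75.6983 Hz.
f_beat = |75.6983 − 87.1| = 11.40 Hz.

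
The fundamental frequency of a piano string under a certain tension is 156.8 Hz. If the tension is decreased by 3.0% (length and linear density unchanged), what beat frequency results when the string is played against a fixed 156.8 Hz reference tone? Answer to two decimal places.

For a string, f ∝ √T, so the new frequency is 156.8·√0.970 = 154.4301 Hz.
f_beat = |154.4301 − 156.8| = 2.37 Hz.

2.37 Hz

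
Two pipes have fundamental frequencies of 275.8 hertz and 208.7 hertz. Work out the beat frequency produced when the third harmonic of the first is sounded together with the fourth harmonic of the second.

7.4 Hz

Third harmonic of the first: 3·275.8 = 827.4 Hz.
Fourth harmonic of the second: 4·208.7 = 834.8 Hz.
f_beat = |827.4 − 834.8| = 7.4 Hz.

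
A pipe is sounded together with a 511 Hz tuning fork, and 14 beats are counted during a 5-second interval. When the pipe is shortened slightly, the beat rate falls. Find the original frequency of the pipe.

508.2 Hz

Beat frequency = 14/5 = 2.8 Hz.
|f − 511| = 2.8, so the pipe was at either 508.2 Hz or 513.8 Hz.
A shorter pipe has a higher fundamental; the adjustment raises the pipe's frequency.
The beat rate fell, so the adjustment moved the pipe toward 511 Hz — it must have started below the reference.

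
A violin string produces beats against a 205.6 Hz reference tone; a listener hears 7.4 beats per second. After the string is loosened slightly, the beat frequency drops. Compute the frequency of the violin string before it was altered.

213 Hz

|f − 205.6| = 7.4, so the violin string was at either 198.2 Hz or 213 Hz.
Reducing tension lowers a string's frequency; the adjustment lowers the violin string's frequency.
The beat rate fell, so the adjustment moved the violin string toward 205.6 Hz — it must have started above the reference.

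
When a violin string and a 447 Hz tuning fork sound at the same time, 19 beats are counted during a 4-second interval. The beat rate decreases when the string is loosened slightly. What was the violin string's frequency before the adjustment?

Beat frequency = 19/4 = 4.75 Hz.
|f − 447| = 4.75, so the violin string was at either 442.25 Hz or 451.75 Hz.
Reducing tension lowers a string's frequency; the adjustment lowers the violin string's frequency.
The beat rate fell, so the adjustment moved the violin string toward 447 Hz — it must have started above the reference.

451.75 Hz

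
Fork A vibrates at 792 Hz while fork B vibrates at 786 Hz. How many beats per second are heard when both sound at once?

6 Hz

Beats arise from superposition of two nearby frequencies; the beat rate is |f₁ − f₂|.
|792 − 786| = 6 Hz.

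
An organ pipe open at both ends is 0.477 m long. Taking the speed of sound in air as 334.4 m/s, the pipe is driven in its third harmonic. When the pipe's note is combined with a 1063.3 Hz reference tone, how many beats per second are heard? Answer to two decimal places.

Open pipe: f_n = n·v/(2L) = 3·334.4/(2·0.477) = 1051.5723 Hz.
f_beat = |1051.5723 − 1063.3| = 11.73 Hz.

11.73 Hz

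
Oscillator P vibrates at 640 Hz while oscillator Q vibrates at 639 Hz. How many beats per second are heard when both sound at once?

f_beat = |f₁ − f₂|.
|640 − 639| = 1 Hz.

1 Hz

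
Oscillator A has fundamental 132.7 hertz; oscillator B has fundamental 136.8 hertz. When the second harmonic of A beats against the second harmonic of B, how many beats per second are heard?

8.2 Hz

Second harmonic of the first: 2·132.7 = 265.4 Hz.
Second harmonic of the second: 2·136.8 = 273.6 Hz.
f_beat = |265.4 − 273.6| = 8.2 Hz.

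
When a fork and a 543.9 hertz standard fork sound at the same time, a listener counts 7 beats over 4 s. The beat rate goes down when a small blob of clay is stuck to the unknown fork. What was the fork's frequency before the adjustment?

545.65 Hz

Beat frequency = 7/4 = 1.75 Hz.
|f − 543.9| = 1.75, so the fork was at either 542.15 Hz or 545.65 Hz.
Adding mass to a fork lowers its frequency; the adjustment lowers the fork's frequency.
The beat rate fell, so the adjustment moved the fork toward 543.9 Hz — it must have started above the reference.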